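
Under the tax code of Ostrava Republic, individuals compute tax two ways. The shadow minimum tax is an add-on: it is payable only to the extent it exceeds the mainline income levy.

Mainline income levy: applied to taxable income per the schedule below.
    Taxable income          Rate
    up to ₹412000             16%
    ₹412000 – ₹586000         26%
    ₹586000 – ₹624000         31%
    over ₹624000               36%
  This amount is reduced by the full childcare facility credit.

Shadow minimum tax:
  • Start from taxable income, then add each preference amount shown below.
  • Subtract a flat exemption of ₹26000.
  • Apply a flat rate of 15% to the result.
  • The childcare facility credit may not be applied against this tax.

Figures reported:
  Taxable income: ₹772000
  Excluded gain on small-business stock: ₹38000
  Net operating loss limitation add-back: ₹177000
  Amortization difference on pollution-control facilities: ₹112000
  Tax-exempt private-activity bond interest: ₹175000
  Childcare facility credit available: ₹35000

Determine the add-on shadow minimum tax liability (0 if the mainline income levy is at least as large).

₹45980

Mainline income levy:
  ₹412000 × 16% = ₹65920
  ₹174000 × 26% = ₹45240
  ₹38000 × 31% = ₹11780
  ₹148000 × 36% = ₹53280
  → ₹176220
  Less childcare facility credit ₹35000 → ₹141220

Shadow minimum tax:
  Adjusted income: ₹772000 + ₹38000 + ₹177000 + ₹112000 + ₹175000 = ₹1274000
  Less exemption ₹26000 → base ₹1248000
  ₹1248000 × 15% = ₹187200

Excess of shadow minimum tax over mainline income levy: ₹187200 − ₹141220 = ₹45980.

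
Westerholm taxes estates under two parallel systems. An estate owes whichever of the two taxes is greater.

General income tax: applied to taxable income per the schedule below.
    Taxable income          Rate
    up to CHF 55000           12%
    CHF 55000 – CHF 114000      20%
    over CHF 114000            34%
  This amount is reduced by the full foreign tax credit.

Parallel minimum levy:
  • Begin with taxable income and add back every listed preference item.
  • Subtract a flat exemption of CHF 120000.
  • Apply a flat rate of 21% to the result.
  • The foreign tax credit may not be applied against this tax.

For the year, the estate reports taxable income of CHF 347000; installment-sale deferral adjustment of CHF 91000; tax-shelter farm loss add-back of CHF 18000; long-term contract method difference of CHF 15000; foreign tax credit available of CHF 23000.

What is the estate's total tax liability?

Parallel minimum levy:
  Adjusted income: CHF 347000 + CHF 91000 + CHF 18000 + CHF 15000 = CHF 471000
  Less exemption CHF 120000 → base CHF 351000
  CHF 351000 × 21% = CHF 73710

General income tax:
  CHF 55000 × 12% = CHF 6600
  CHF 59000 × 20% = CHF 11800
  CHF 233000 × 34% = CHF 79220
  → CHF 97620
  Less foreign tax credit CHF 23000 → CHF 74620

CHF 74620 > CHF 73710, so the general income tax governs.

CHF 74620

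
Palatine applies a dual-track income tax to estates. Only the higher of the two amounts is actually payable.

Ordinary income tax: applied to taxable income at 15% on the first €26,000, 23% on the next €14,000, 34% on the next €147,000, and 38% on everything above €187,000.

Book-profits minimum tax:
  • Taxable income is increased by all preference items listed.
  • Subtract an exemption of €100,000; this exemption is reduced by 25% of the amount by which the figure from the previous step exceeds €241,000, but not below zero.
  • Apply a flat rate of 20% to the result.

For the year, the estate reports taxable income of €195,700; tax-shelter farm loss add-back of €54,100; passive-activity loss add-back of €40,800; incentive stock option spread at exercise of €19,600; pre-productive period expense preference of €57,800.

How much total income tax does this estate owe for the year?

€60,406

Ordinary income tax:
  €26,000 × 15% = €3,900
  €14,000 × 23% = €3,220
  €147,000 × 34% = €49,980
  €8,700 × 38% = €3,306
  → €60,406

Book-profits minimum tax:
  Adjusted income: €195,700 + €54,100 + €40,800 + €19,600 + €57,800 = €368,000
  Exemption: €100,000 − 25% × (€368,000 − €241,000) = €100,000 − €31,750 = €68,250
  Base: €368,000 − €68,250 = €299,750
  €299,750 × 20% = €59,950

€60,406 > €59,950, so the ordinary income tax governs.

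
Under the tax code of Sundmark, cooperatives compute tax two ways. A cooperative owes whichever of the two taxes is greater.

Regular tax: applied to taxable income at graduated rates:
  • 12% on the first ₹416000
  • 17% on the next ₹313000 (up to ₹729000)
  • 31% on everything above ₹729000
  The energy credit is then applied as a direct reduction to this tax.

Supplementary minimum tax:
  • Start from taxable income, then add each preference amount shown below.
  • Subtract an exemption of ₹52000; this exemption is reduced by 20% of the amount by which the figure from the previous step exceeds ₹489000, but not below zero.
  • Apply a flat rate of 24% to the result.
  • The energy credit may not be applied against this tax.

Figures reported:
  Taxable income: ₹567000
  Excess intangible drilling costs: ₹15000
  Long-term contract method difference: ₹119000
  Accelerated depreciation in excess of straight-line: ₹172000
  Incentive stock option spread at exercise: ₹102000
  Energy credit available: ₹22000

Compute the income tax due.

Regular tax:
  ₹416000 × 12% = ₹49920
  ₹151000 × 17% = ₹25670
  → ₹75590
  Less energy credit ₹22000 → ₹53590

Supplementary minimum tax:
  Adjusted income: ₹567000 + ₹15000 + ₹119000 + ₹172000 + ₹102000 = ₹975000
  Exemption: 20% × (₹975000 − ₹489000) = ₹97200 ≥ ₹52000, so the exemption is fully phased out
  Base: ₹975000 − ₹0 = ₹975000
  ₹975000 × 24% = ₹234000

₹234000 > ₹53590, so the supplementary minimum tax is the binding amount.

₹234000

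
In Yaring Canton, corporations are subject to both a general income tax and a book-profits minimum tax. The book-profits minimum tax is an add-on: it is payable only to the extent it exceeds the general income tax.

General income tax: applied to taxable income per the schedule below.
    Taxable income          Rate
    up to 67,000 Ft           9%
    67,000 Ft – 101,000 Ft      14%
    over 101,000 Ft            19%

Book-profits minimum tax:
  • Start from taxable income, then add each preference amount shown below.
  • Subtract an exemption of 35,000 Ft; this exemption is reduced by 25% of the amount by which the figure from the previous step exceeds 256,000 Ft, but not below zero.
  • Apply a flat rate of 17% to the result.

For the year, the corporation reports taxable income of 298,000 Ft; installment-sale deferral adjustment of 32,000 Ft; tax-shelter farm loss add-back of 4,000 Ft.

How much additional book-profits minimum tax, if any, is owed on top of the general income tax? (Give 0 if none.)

5,925 Ft

Book-profits minimum tax:
  Adjusted income: 298,000 Ft + 32,000 Ft + 4,000 Ft = 334,000 Ft
  Exemption: 35,000 Ft − 25% × (334,000 Ft − 256,000 Ft) = 35,000 Ft − 19,500 Ft = 15,500 Ft
  Base: 334,000 Ft − 15,500 Ft = 318,500 Ft
  318,500 Ft × 17% = 54,145 Ft

General income tax:
  67,000 Ft × 9% = 6,030 Ft
  34,000 Ft × 14% = 4,760 Ft
  197,000 Ft × 19% = 37,430 Ft
  → 48,220 Ft

Excess of book-profits minimum tax over general income tax: 54,145 Ft − 48,220 Ft = 5,925 Ft.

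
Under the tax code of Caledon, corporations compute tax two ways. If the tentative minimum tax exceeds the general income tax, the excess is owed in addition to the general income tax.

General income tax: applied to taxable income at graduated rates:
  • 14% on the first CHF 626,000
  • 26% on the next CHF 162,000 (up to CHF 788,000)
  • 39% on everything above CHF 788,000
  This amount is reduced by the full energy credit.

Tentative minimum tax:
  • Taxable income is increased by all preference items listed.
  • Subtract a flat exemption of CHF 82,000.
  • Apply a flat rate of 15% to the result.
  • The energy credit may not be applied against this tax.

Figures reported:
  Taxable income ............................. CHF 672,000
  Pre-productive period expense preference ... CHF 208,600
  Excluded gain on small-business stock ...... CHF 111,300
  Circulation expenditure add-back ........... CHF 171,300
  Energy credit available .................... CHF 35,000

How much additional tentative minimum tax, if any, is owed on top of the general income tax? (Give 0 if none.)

General income tax:
  CHF 626,000 × 14% = CHF 87,640
  CHF 46,000 × 26% = CHF 11,960
  → CHF 99,600
  Less energy credit CHF 35,000 → CHF 64,600

Tentative minimum tax:
  Adjusted income: CHF 672,000 + CHF 208,600 + CHF 111,300 + CHF 171,300 = CHF 1,163,200
  Less exemption CHF 82,000 → base CHF 1,081,200
  CHF 1,081,200 × 15% = CHF 162,180

Excess of tentative minimum tax over general income tax: CHF 162,180 − CHF 64,600 = CHF 97,580.

CHF 97,580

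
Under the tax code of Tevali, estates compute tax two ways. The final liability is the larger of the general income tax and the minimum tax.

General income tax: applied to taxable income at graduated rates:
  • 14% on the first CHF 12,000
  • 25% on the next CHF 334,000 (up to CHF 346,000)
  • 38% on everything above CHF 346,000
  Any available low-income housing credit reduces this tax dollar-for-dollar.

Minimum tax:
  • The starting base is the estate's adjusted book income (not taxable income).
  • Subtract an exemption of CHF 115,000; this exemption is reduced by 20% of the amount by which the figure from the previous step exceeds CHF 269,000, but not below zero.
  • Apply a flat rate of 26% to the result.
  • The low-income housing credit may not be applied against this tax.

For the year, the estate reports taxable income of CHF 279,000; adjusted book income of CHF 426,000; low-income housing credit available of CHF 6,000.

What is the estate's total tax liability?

CHF 89,024

General income tax:
  CHF 12,000 × 14% = CHF 1,680
  CHF 267,000 × 25% = CHF 66,750
  → CHF 68,430
  Less low-income housing credit CHF 6,000 → CHF 62,430

Minimum tax:
  Base (adjusted book income): CHF 426,000
  Exemption: CHF 115,000 − 20% × (CHF 426,000 − CHF 269,000) = CHF 115,000 − CHF 31,400 = CHF 83,600
  Base: CHF 426,000 − CHF 83,600 = CHF 342,400
  CHF 342,400 × 26% = CHF 89,024

CHF 89,024 > CHF 62,430, so the minimum tax is the binding amount.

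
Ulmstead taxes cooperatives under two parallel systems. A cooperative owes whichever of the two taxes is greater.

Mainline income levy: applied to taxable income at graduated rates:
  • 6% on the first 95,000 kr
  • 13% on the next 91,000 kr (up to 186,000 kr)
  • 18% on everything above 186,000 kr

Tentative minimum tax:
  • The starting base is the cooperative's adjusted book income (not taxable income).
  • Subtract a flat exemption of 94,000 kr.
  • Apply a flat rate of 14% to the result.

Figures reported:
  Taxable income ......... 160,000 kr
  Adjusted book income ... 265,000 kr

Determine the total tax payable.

Mainline income levy:
  95,000 kr × 6% = 5,700 kr
  65,000 kr × 13% = 8,450 kr
  → 14,150 kr

Tentative minimum tax:
  Base (adjusted book income): 265,000 kr
  Less exemption 94,000 kr → base 171,000 kr
  171,000 kr × 14% = 23,940 kr

23,940 kr > 14,150 kr, so the tentative minimum tax is the binding amount.

23,940 kr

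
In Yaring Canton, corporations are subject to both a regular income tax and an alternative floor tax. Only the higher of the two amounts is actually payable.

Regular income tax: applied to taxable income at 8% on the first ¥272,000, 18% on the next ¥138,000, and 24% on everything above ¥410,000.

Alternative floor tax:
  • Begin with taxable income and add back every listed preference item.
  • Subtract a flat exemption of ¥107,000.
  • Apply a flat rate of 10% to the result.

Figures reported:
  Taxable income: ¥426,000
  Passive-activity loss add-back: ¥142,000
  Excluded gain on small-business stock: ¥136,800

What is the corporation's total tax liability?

Alternative floor tax:
  Adjusted income: ¥426,000 + ¥142,000 + ¥136,800 = ¥704,800
  Less exemption ¥107,000 → base ¥597,800
  ¥597,800 × 10% = ¥59,780

Regular income tax:
  ¥272,000 × 8% = ¥21,760
  ¥138,000 × 18% = ¥24,840
  ¥16,000 × 24% = ¥3,840
  → ¥50,440

¥59,780 > ¥50,440, so the alternative floor tax is the binding amount.

¥59,780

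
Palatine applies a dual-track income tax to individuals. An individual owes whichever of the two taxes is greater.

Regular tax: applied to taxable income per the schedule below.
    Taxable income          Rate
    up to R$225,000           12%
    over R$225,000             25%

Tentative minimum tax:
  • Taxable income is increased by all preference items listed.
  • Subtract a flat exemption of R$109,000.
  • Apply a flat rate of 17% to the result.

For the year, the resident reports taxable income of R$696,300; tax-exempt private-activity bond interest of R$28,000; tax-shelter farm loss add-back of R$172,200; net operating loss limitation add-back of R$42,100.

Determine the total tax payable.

R$144,825

Tentative minimum tax:
  Adjusted income: R$696,300 + R$28,000 + R$172,200 + R$42,100 = R$938,600
  Less exemption R$109,000 → base R$829,600
  R$829,600 × 17% = R$141,032

Regular tax:
  R$225,000 × 12% = R$27,000
  R$471,300 × 25% = R$117,825
  → R$144,825

R$144,825 > R$141,032, so the regular tax governs.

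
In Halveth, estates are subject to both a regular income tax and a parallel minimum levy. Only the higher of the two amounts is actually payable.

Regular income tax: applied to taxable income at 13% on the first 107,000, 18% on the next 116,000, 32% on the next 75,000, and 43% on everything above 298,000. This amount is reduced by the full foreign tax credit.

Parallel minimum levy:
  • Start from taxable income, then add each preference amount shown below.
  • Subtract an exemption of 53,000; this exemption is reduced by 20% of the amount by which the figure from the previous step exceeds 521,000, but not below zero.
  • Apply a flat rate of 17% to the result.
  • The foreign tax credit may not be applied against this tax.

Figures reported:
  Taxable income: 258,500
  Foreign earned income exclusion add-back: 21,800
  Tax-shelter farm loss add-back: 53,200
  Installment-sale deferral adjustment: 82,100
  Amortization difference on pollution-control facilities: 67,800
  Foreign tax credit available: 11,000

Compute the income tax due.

73,168

Parallel minimum levy:
  Adjusted income: 258,500 + 21,800 + 53,200 + 82,100 + 67,800 = 483,400
  Exemption: 483,400 ≤ 521,000, so full 53,000 applies
  Base: 483,400 − 53,000 = 430,400
  430,400 × 17% = 73,168

Regular income tax:
  107,000 × 13% = 13,910
  116,000 × 18% = 20,880
  35,500 × 32% = 11,360
  → 46,150
  Less foreign tax credit 11,000 → 35,150

73,168 > 35,150, so the parallel minimum levy is the binding amount.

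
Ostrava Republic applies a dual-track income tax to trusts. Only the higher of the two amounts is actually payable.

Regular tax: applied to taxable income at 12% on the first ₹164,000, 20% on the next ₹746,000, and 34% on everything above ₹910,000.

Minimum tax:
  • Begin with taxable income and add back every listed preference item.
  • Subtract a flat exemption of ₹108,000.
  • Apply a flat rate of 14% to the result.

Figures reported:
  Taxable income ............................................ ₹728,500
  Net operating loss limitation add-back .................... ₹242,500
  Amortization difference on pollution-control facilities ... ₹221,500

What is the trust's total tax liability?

₹151,830

Minimum tax:
  Adjusted income: ₹728,500 + ₹242,500 + ₹221,500 = ₹1,192,500
  Less exemption ₹108,000 → base ₹1,084,500
  ₹1,084,500 × 14% = ₹151,830

Regular tax:
  ₹164,000 × 12% = ₹19,680
  ₹564,500 × 20% = ₹112,900
  → ₹132,580

₹151,830 > ₹132,580, so the minimum tax is the binding amount.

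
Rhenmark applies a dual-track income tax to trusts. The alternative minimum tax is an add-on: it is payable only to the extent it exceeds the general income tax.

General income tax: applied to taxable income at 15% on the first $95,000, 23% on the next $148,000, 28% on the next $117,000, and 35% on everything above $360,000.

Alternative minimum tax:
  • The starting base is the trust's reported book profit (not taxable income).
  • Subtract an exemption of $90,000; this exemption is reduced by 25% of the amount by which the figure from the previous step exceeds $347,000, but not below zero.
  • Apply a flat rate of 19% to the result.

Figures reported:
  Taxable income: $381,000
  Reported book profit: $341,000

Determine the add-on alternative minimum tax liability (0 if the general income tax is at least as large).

Alternative minimum tax:
  Base (reported book profit): $341,000
  Exemption: $341,000 ≤ $347,000, so full $90,000 applies
  Base: $341,000 − $90,000 = $251,000
  $251,000 × 19% = $47,690

General income tax:
  $95,000 × 15% = $14,250
  $148,000 × 23% = $34,040
  $117,000 × 28% = $32,760
  $21,000 × 35% = $7,350
  → $88,400

$47,690 ≤ $88,400, so no add-on is due.

$0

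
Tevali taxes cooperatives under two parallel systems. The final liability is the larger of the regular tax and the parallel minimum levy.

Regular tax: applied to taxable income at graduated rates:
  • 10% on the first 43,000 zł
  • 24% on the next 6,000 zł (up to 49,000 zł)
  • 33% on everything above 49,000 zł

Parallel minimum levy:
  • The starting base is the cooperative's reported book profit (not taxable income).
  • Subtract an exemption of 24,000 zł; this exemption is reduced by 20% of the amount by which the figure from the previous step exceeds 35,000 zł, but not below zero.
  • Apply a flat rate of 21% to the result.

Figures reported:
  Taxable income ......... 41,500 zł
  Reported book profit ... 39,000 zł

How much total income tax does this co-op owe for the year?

4,150 zł

Parallel minimum levy:
  Base (reported book profit): 39,000 zł
  Exemption: 24,000 zł − 20% × (39,000 zł − 35,000 zł) = 24,000 zł − 800 zł = 23,200 zł
  Base: 39,000 zł − 23,200 zł = 15,800 zł
  15,800 zł × 21% = 3,318 zł

Regular tax:
  41,500 zł × 10% = 4,150 zł

4,150 zł > 3,318 zł, so the regular tax governs.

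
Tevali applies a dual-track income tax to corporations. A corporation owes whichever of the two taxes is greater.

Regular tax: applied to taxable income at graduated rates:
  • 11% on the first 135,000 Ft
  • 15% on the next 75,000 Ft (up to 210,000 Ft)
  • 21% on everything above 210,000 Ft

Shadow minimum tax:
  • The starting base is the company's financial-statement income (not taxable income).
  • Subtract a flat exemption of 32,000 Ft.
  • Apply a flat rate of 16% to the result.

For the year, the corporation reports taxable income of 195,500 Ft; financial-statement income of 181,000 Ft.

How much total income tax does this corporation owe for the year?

23,925 Ft

Regular tax:
  135,000 Ft × 11% = 14,850 Ft
  60,500 Ft × 15% = 9,075 Ft
  → 23,925 Ft

Shadow minimum tax:
  Base (financial-statement income): 181,000 Ft
  Less exemption 32,000 Ft → base 149,000 Ft
  149,000 Ft × 16% = 23,840 Ft

23,925 Ft > 23,840 Ft, so the regular tax governs.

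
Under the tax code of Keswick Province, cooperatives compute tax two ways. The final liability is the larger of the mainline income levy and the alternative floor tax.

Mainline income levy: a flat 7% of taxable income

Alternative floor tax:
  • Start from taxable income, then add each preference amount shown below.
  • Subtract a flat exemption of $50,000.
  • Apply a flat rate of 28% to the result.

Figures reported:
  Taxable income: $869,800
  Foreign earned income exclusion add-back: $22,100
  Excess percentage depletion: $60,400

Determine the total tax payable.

Mainline income levy:
  $869,800 × 7% = $60,886

Alternative floor tax:
  Adjusted income: $869,800 + $22,100 + $60,400 = $952,300
  Less exemption $50,000 → base $902,300
  $902,300 × 28% = $252,644

$252,644 > $60,886, so the alternative floor tax is the binding amount.

$252,644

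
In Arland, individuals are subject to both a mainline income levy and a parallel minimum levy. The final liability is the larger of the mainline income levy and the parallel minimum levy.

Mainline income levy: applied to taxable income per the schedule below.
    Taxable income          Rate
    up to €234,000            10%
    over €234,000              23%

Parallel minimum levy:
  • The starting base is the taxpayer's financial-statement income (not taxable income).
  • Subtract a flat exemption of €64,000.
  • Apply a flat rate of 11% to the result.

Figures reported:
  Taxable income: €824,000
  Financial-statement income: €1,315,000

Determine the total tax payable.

Parallel minimum levy:
  Base (financial-statement income): €1,315,000
  Less exemption €64,000 → base €1,251,000
  €1,251,000 × 11% = €137,610

Mainline income levy:
  €234,000 × 10% = €23,400
  €590,000 × 23% = €135,700
  → €159,100

€159,100 > €137,610, so the mainline income levy governs.

€159,100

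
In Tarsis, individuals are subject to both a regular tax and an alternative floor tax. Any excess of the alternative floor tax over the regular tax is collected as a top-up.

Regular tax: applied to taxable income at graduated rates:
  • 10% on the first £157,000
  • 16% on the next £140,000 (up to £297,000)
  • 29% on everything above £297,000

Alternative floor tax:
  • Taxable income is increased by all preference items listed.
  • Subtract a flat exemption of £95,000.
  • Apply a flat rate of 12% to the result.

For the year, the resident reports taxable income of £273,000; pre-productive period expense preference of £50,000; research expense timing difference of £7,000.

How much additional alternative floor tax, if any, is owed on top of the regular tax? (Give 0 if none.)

£0

Alternative floor tax:
  Adjusted income: £273,000 + £50,000 + £7,000 = £330,000
  Less exemption £95,000 → base £235,000
  £235,000 × 12% = £28,200

Regular tax:
  £157,000 × 10% = £15,700
  £116,000 × 16% = £18,560
  → £34,260

£28,200 ≤ £34,260, so no add-on is due.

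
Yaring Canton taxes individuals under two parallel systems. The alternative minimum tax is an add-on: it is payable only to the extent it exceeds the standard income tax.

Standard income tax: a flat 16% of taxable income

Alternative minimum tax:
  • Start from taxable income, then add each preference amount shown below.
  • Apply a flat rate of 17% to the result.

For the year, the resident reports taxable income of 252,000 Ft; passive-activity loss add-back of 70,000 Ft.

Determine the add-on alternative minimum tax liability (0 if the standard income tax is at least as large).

14,420 Ft

Alternative minimum tax:
  Adjusted income: 252,000 Ft + 70,000 Ft = 322,000 Ft
  322,000 Ft × 17% = 54,740 Ft

Standard income tax:
  252,000 Ft × 16% = 40,320 Ft

Excess of alternative minimum tax over standard income tax: 54,740 Ft − 40,320 Ft = 14,420 Ft.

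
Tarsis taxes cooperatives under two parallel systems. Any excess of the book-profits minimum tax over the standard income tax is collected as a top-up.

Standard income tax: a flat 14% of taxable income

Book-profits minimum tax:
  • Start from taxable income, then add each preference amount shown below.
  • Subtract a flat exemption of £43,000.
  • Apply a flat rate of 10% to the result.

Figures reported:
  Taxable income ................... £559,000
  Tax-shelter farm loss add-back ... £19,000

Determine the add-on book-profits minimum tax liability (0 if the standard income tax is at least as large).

£0

Book-profits minimum tax:
  Adjusted income: £559,000 + £19,000 = £578,000
  Less exemption £43,000 → base £535,000
  £535,000 × 10% = £53,500

Standard income tax:
  £559,000 × 14% = £78,260

£53,500 ≤ £78,260, so no add-on is due.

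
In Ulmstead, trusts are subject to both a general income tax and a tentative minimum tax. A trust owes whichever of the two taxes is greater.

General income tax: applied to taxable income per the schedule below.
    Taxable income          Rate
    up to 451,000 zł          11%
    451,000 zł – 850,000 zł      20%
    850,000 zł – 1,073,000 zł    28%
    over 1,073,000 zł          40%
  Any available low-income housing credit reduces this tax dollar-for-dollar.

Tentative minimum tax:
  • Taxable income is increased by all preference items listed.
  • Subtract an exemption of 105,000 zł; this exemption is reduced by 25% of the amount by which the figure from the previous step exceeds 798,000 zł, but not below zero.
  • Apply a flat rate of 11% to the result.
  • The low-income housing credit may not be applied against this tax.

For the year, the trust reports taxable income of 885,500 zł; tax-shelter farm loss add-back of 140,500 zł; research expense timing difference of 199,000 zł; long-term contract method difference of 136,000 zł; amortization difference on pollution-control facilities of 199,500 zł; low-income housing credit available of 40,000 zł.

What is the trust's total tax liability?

General income tax:
  451,000 zł × 11% = 49,610 zł
  399,000 zł × 20% = 79,800 zł
  35,500 zł × 28% = 9,940 zł
  → 139,350 zł
  Less low-income housing credit 40,000 zł → 99,350 zł

Tentative minimum tax:
  Adjusted income: 885,500 zł + 140,500 zł + 199,000 zł + 136,000 zł + 199,500 zł = 1,560,500 zł
  Exemption: 25% × (1,560,500 zł − 798,000 zł) = 190,625 zł ≥ 105,000 zł, so the exemption is fully phased out
  Base: 1,560,500 zł − 0 zł = 1,560,500 zł
  1,560,500 zł × 11% = 171,655 zł

171,655 zł > 99,350 zł, so the tentative minimum tax is the binding amount.

171,655 zł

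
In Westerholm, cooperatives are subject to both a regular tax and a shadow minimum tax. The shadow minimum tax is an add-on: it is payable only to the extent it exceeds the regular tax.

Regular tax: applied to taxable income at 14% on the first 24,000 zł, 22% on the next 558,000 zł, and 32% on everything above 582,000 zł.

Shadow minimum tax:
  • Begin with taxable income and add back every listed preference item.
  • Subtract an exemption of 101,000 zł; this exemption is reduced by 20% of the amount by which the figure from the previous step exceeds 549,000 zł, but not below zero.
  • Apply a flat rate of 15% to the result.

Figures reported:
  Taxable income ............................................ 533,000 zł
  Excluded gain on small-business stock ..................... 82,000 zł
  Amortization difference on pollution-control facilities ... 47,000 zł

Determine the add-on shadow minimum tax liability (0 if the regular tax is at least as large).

Regular tax:
  24,000 zł × 14% = 3,360 zł
  509,000 zł × 22% = 111,980 zł
  → 115,340 zł

Shadow minimum tax:
  Adjusted income: 533,000 zł + 82,000 zł + 47,000 zł = 662,000 zł
  Exemption: 101,000 zł − 20% × (662,000 zł − 549,000 zł) = 101,000 zł − 22,600 zł = 78,400 zł
  Base: 662,000 zł − 78,400 zł = 583,600 zł
  583,600 zł × 15% = 87,540 zł

87,540 zł ≤ 115,340 zł, so no add-on is due.

0 zł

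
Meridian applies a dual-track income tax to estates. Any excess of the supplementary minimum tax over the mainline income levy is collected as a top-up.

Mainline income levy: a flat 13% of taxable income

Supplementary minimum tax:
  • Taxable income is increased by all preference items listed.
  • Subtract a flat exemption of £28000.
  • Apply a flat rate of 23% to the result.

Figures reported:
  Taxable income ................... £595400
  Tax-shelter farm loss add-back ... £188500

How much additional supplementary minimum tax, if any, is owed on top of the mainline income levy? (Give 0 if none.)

£96455

Supplementary minimum tax:
  Adjusted income: £595400 + £188500 = £783900
  Less exemption £28000 → base £755900
  £755900 × 23% = £173857

Mainline income levy:
  £595400 × 13% = £77402

Excess of supplementary minimum tax over mainline income levy: £173857 − £77402 = £96455.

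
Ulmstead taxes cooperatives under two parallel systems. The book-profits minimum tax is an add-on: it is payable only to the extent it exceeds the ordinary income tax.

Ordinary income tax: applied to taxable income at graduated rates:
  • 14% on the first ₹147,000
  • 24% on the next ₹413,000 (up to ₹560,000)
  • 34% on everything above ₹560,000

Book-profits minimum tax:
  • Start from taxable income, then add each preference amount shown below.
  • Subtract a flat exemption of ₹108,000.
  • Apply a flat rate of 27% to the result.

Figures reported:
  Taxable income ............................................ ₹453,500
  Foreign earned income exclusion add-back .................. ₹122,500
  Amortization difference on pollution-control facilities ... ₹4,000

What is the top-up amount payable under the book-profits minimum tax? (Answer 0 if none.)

₹33,300

Book-profits minimum tax:
  Adjusted income: ₹453,500 + ₹122,500 + ₹4,000 = ₹580,000
  Less exemption ₹108,000 → base ₹472,000
  ₹472,000 × 27% = ₹127,440

Ordinary income tax:
  ₹147,000 × 14% = ₹20,580
  ₹306,500 × 24% = ₹73,560
  → ₹94,140

Excess of book-profits minimum tax over ordinary income tax: ₹127,440 − ₹94,140 = ₹33,300.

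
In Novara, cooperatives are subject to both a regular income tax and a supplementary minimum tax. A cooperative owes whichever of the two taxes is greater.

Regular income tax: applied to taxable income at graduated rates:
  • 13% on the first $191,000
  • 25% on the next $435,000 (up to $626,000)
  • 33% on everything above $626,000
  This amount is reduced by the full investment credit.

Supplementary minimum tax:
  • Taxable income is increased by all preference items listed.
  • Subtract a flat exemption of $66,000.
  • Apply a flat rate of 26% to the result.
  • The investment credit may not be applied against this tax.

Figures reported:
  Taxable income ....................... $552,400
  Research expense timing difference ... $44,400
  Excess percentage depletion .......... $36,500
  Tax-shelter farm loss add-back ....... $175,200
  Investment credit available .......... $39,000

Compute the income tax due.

$193,050

Supplementary minimum tax:
  Adjusted income: $552,400 + $44,400 + $36,500 + $175,200 = $808,500
  Less exemption $66,000 → base $742,500
  $742,500 × 26% = $193,050

Regular income tax:
  $191,000 × 13% = $24,830
  $361,400 × 25% = $90,350
  → $115,180
  Less investment credit $39,000 → $76,180

$193,050 > $76,180, so the supplementary minimum tax is the binding amount.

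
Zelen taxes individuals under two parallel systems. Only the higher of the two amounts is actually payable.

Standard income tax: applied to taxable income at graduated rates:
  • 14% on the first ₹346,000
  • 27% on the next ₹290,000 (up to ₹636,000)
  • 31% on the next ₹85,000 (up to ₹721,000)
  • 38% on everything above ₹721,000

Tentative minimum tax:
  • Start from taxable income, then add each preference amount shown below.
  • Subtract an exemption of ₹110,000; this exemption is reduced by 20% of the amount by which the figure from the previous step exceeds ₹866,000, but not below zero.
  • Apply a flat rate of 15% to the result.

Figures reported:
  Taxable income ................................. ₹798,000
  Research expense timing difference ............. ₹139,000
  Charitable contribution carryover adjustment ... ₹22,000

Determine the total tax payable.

Standard income tax:
  ₹346,000 × 14% = ₹48,440
  ₹290,000 × 27% = ₹78,300
  ₹85,000 × 31% = ₹26,350
  ₹77,000 × 38% = ₹29,260
  → ₹182,350

Tentative minimum tax:
  Adjusted income: ₹798,000 + ₹139,000 + ₹22,000 = ₹959,000
  Exemption: ₹110,000 − 20% × (₹959,000 − ₹866,000) = ₹110,000 − ₹18,600 = ₹91,400
  Base: ₹959,000 − ₹91,400 = ₹867,600
  ₹867,600 × 15% = ₹130,140

₹182,350 > ₹130,140, so the standard income tax governs.

₹182,350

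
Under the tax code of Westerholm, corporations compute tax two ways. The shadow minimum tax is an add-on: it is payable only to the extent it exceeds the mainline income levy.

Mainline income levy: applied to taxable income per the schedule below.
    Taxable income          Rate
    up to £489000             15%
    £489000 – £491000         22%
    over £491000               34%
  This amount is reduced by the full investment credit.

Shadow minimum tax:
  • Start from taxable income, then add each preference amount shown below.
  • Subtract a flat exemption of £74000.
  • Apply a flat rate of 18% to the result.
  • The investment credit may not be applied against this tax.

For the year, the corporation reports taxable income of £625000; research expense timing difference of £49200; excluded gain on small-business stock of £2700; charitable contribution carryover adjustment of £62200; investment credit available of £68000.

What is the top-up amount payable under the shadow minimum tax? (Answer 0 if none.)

Mainline income levy:
  £489000 × 15% = £73350
  £2000 × 22% = £440
  £134000 × 34% = £45560
  → £119350
  Less investment credit £68000 → £51350

Shadow minimum tax:
  Adjusted income: £625000 + £49200 + £2700 + £62200 = £739100
  Less exemption £74000 → base £665100
  £665100 × 18% = £119718

Excess of shadow minimum tax over mainline income levy: £119718 − £51350 = £68368.

£68368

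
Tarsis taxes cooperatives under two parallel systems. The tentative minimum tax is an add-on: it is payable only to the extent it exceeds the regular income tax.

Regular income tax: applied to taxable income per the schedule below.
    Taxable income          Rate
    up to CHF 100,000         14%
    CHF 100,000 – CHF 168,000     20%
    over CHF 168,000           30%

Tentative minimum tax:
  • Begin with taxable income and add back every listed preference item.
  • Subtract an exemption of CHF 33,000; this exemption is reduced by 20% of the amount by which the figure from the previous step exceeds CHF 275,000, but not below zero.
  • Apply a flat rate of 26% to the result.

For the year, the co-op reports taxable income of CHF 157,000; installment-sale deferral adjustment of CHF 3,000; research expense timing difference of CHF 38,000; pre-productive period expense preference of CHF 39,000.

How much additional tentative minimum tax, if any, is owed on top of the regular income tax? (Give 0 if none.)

CHF 27,640

Regular income tax:
  CHF 100,000 × 14% = CHF 14,000
  CHF 57,000 × 20% = CHF 11,400
  → CHF 25,400

Tentative minimum tax:
  Adjusted income: CHF 157,000 + CHF 3,000 + CHF 38,000 + CHF 39,000 = CHF 237,000
  Exemption: CHF 237,000 ≤ CHF 275,000, so full CHF 33,000 applies
  Base: CHF 237,000 − CHF 33,000 = CHF 204,000
  CHF 204,000 × 26% = CHF 53,040

Excess of tentative minimum tax over regular income tax: CHF 53,040 − CHF 25,400 = CHF 27,640.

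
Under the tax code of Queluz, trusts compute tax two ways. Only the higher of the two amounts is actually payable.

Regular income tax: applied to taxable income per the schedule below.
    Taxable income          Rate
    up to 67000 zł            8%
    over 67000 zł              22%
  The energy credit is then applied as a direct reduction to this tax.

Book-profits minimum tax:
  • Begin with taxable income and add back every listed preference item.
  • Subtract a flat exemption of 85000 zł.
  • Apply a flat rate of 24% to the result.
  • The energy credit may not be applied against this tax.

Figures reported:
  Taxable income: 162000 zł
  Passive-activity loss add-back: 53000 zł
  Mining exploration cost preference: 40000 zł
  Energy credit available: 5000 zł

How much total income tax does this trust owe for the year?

40800 zł

Regular income tax:
  67000 zł × 8% = 5360 zł
  95000 zł × 22% = 20900 zł
  → 26260 zł
  Less energy credit 5000 zł → 21260 zł

Book-profits minimum tax:
  Adjusted income: 162000 zł + 53000 zł + 40000 zł = 255000 zł
  Less exemption 85000 zł → base 170000 zł
  170000 zł × 24% = 40800 zł

40800 zł > 21260 zł, so the book-profits minimum tax is the binding amount.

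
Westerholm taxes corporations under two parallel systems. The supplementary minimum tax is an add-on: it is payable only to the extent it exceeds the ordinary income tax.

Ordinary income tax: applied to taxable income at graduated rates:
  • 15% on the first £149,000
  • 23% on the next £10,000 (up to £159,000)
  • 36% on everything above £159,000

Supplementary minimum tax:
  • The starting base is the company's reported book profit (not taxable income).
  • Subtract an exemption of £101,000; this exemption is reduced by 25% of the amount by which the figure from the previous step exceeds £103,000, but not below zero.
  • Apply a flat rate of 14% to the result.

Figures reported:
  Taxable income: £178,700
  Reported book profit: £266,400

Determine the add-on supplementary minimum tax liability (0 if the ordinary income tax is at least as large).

£0

Supplementary minimum tax:
  Base (reported book profit): £266,400
  Exemption: £101,000 − 25% × (£266,400 − £103,000) = £101,000 − £40,850 = £60,150
  Base: £266,400 − £60,150 = £206,250
  £206,250 × 14% = £28,875

Ordinary income tax:
  £149,000 × 15% = £22,350
  £10,000 × 23% = £2,300
  £19,700 × 36% = £7,092
  → £31,742

£28,875 ≤ £31,742, so no add-on is due.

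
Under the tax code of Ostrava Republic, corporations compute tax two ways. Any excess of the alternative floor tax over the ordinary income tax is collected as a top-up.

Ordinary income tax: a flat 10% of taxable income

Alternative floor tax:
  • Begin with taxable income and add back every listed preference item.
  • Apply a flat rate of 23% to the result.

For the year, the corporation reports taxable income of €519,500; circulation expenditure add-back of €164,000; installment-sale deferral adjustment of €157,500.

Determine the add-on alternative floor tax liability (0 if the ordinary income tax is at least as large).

Ordinary income tax:
  €519,500 × 10% = €51,950

Alternative floor tax:
  Adjusted income: €519,500 + €164,000 + €157,500 = €841,000
  €841,000 × 23% = €193,430

Excess of alternative floor tax over ordinary income tax: €193,430 − €51,950 = €141,480.

€141,480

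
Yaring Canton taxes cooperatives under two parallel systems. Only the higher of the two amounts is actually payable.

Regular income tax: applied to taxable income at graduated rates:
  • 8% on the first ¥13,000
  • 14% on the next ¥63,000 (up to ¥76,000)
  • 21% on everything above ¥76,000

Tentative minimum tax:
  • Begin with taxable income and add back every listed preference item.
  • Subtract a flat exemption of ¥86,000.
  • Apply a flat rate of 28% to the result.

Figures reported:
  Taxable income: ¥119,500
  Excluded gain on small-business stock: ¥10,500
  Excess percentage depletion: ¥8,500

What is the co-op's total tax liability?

Regular income tax:
  ¥13,000 × 8% = ¥1,040
  ¥63,000 × 14% = ¥8,820
  ¥43,500 × 21% = ¥9,135
  → ¥18,995

Tentative minimum tax:
  Adjusted income: ¥119,500 + ¥10,500 + ¥8,500 = ¥138,500
  Less exemption ¥86,000 → base ¥52,500
  ¥52,500 × 28% = ¥14,700

¥18,995 > ¥14,700, so the regular income tax governs.

¥18,995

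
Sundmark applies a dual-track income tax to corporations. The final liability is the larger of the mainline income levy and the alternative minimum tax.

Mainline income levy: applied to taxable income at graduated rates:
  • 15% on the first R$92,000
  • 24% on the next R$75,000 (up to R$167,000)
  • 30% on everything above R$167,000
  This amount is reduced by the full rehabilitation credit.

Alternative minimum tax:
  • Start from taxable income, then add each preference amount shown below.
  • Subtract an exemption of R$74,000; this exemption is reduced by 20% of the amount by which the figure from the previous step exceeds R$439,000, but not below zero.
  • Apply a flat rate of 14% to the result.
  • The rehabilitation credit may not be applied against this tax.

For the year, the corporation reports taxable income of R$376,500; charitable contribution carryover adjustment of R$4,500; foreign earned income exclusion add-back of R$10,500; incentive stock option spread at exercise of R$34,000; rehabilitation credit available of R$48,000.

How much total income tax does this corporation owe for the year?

Mainline income levy:
  R$92,000 × 15% = R$13,800
  R$75,000 × 24% = R$18,000
  R$209,500 × 30% = R$62,850
  → R$94,650
  Less rehabilitation credit R$48,000 → R$46,650

Alternative minimum tax:
  Adjusted income: R$376,500 + R$4,500 + R$10,500 + R$34,000 = R$425,500
  Exemption: R$425,500 ≤ R$439,000, so full R$74,000 applies
  Base: R$425,500 − R$74,000 = R$351,500
  R$351,500 × 14% = R$49,210

R$49,210 > R$46,650, so the alternative minimum tax is the binding amount.

R$49,210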